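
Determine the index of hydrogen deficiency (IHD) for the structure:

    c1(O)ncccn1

4

Molecular formula from the SMILES: C4H4N2O.
DoU = (2C + 2 + N − H − X)/2 = (2·4 + 2 + 2 − 4 − 0)/2 = 8/2 = 4.
(Structurally: 1 ring(s) + 3 π bond(s) = 4.)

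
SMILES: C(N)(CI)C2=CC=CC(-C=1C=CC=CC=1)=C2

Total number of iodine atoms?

1

The symbol for iodine appears 1 time in the SMILES.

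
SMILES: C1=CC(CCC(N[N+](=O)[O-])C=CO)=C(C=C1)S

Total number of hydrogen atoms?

Hydrogens are implicit in SMILES; fill each atom to its normal valence:
  4 × C (aromatic): 1 H each → 4
  3 × C: 1 H each → 3
  2 × C: 2 H each → 4
  2 × C (aromatic): no H
  1 × N: 1 H
  1 × N (charge +1): no H
  1 × O: 1 H
  1 × O: no H
  1 × O (charge -1): no H
  1 × S: 1 H
  Total hydrogens = 14.

14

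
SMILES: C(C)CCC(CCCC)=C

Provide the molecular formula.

Heavy atoms from the SMILES: 10 C.
Implicit hydrogens by atom environment:
  7 × C: 2 H each → 14
  2 × C: 3 H each → 6
  1 × C: no H
  Total hydrogens = 20.
Molecular formula: C10H20

C10H20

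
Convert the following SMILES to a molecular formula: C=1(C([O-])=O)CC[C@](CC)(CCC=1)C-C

C12H19O2-

Heavy atoms from the SMILES: 12 C, 2 O.
Implicit hydrogens by atom environment:
  6 × C: 2 H each → 12
  3 × C: no H
  2 × C: 3 H each → 6
  1 × C: 1 H
  1 × O: no H
  1 × O (charge -1): no H
  Total hydrogens = 19.
Net charge -1.
Molecular formula: C12H19O2-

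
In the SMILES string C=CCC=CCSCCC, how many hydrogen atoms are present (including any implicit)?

16

Hydrogens are implicit in SMILES; fill each atom to its normal valence:
  5 × C: 2 H each → 10
  3 × C: 1 H each → 3
  1 × C: 3 H
  1 × S: no H
  Total hydrogens = 16.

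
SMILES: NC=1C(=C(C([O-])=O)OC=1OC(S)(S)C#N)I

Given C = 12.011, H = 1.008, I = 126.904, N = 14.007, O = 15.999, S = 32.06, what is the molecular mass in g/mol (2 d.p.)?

Molecular formula: C7H4IN2O4S2-.
M = 7×12.011 + 4×1.008 + 1×126.904 + 2×14.007 + 4×15.999 + 2×32.06 = 371.14 g/mol.

371.14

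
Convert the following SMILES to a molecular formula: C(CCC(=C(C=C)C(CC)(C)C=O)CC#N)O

C14H21NO2

Heavy atoms from the SMILES: 14 C, 1 N, 2 O.
Implicit hydrogens by atom environment:
  6 × C: 2 H each → 12
  4 × C: no H
  2 × C: 3 H each → 6
  2 × C: 1 H each → 2
  1 × N: no H
  1 × O: 1 H
  1 × O: no H
  Total hydrogens = 21.
Molecular formula: C14H21NO2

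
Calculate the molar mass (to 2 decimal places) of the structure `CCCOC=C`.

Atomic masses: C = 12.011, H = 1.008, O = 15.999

Molecular formula: C5H10O.
M = 5×12.011 + 10×1.008 + 1×15.999 = 86.13 g/mol.

86.13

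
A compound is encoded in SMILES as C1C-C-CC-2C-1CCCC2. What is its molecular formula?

Heavy atoms from the SMILES: 10 C.
Implicit hydrogens by atom environment:
  8 × C: 2 H each → 16
  2 × C: 1 H each → 2
  Total hydrogens = 18.
Molecular formula: C10H18

C10H18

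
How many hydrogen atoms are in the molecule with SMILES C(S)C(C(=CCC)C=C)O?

Hydrogens are implicit in SMILES; fill each atom to its normal valence:
  3 × C: 2 H each → 6
  3 × C: 1 H each → 3
  1 × C: 3 H
  1 × C: no H
  1 × O: 1 H
  1 × S: 1 H
  Total hydrogens = 14.

14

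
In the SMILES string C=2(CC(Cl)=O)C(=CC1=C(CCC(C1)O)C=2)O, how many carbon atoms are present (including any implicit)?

12

The symbol for carbon appears 12 times in the SMILES. (Cl is a single chlorine, not C + l.)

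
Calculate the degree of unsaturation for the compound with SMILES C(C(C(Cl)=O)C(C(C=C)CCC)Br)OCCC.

2

Molecular formula from the SMILES: C13H22BrClO2.
DoU = (2C + 2 + N − H − X)/2 = (2·13 + 2 + 0 − 22 − 2)/2 = 4/2 = 2.
(Structurally: 0 ring(s) + 2 π bond(s) = 2.)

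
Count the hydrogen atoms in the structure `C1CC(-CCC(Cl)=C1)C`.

13

Hydrogens are implicit in SMILES; fill each atom to its normal valence:
  4 × C: 2 H each → 8
  2 × C: 1 H each → 2
  1 × C: 3 H
  1 × C: no H
  1 × Cl: no H
  Total hydrogens = 13.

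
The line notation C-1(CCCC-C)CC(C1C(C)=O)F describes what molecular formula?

Heavy atoms from the SMILES: 11 C, 1 F, 1 O.
Implicit hydrogens by atom environment:
  5 × C: 2 H each → 10
  3 × C: 1 H each → 3
  2 × C: 3 H each → 6
  1 × C: no H
  1 × F: no H
  1 × O: no H
  Total hydrogens = 19.
Molecular formula: C11H19FO

C11H19FO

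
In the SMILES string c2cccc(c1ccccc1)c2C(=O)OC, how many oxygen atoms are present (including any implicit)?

2

The symbol for oxygen appears 2 times in the SMILES.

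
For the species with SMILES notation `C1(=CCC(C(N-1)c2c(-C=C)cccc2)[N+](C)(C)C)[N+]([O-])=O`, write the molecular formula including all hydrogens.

C16H22N3O2+

Heavy atoms from the SMILES: 16 C, 3 N, 2 O.
Implicit hydrogens by atom environment:
  4 × C: 1 H each → 4
  4 × C (aromatic): 1 H each → 4
  3 × C: 3 H each → 9
  2 × C: 2 H each → 4
  2 × C (aromatic): no H
  2 × N (charge +1): no H
  1 × C: no H
  1 × N: 1 H
  1 × O: no H
  1 × O (charge -1): no H
  Total hydrogens = 22.
Net charge +1.
Molecular formula: C16H22N3O2+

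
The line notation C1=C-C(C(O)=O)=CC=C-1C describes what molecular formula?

Heavy atoms from the SMILES: 8 C, 2 O.
Implicit hydrogens by atom environment:
  4 × C (aromatic): 1 H each → 4
  2 × C (aromatic): no H
  1 × C: 3 H
  1 × C: no H
  1 × O: 1 H
  1 × O: no H
  Total hydrogens = 8.
Molecular formula: C8H8O2

C8H8O2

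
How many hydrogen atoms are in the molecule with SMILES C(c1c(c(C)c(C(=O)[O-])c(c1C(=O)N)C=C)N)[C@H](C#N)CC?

18

Hydrogens are implicit in SMILES; fill each atom to its normal valence:
  6 × C (aromatic): no H
  3 × C: 2 H each → 6
  3 × C: no H
  2 × C: 3 H each → 6
  2 × C: 1 H each → 2
  2 × N: 2 H each → 4
  2 × O: no H
  1 × N: no H
  1 × O (charge -1): no H
  Total hydrogens = 18.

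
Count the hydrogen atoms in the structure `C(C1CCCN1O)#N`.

Hydrogens are implicit in SMILES; fill each atom to its normal valence:
  3 × C: 2 H each → 6
  2 × N: no H
  1 × C: 1 H
  1 × C: no H
  1 × O: 1 H
  Total hydrogens = 8.

8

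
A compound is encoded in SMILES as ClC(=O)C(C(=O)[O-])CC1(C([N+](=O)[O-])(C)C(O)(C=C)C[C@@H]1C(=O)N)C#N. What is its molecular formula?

Heavy atoms from the SMILES: 14 C, 1 Cl, 3 N, 7 O.
Implicit hydrogens by atom environment:
  7 × C: no H
  4 × O: no H
  3 × C: 2 H each → 6
  3 × C: 1 H each → 3
  2 × O (charge -1): no H
  1 × C: 3 H
  1 × Cl: no H
  1 × N: 2 H
  1 × N (charge +1): no H
  1 × N: no H
  1 × O: 1 H
  Total hydrogens = 15.
Net charge -1.
Molecular formula: C14H15ClN3O7-

C14H15ClN3O7-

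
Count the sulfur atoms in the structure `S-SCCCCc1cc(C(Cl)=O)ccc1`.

The symbol for sulfur appears 2 times in the SMILES.

2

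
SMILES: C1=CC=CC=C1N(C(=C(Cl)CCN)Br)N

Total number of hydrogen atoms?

13

Hydrogens are implicit in SMILES; fill each atom to its normal valence:
  5 × C (aromatic): 1 H each → 5
  2 × C: 2 H each → 4
  2 × C: no H
  2 × N: 2 H each → 4
  1 × Br: no H
  1 × C (aromatic): no H
  1 × Cl: no H
  1 × N: no H
  Total hydrogens = 13.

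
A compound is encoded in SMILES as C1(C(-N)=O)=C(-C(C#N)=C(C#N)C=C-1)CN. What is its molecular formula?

C10H8N4O

Heavy atoms from the SMILES: 10 C, 4 N, 1 O.
Implicit hydrogens by atom environment:
  4 × C (aromatic): no H
  3 × C: no H
  2 × C (aromatic): 1 H each → 2
  2 × N: 2 H each → 4
  2 × N: no H
  1 × C: 2 H
  1 × O: no H
  Total hydrogens = 8.
Molecular formula: C10H8N4O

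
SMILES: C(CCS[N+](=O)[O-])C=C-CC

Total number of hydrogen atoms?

Hydrogens are implicit in SMILES; fill each atom to its normal valence:
  4 × C: 2 H each → 8
  2 × C: 1 H each → 2
  1 × C: 3 H
  1 × N (charge +1): no H
  1 × O: no H
  1 × O (charge -1): no H
  1 × S: no H
  Total hydrogens = 13.

13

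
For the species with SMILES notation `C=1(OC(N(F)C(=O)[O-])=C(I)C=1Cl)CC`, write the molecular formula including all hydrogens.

Heavy atoms from the SMILES: 7 C, 1 Cl, 1 F, 1 I, 1 N, 3 O.
Implicit hydrogens by atom environment:
  4 × C (aromatic): no H
  1 × C: 3 H
  1 × C: 2 H
  1 × C: no H
  1 × Cl: no H
  1 × F: no H
  1 × I: no H
  1 × N: no H
  1 × O (aromatic): no H
  1 × O: no H
  1 × O (charge -1): no H
  Total hydrogens = 5.
Net charge -1.
Molecular formula: C7H5ClFINO3-

C7H5ClFINO3-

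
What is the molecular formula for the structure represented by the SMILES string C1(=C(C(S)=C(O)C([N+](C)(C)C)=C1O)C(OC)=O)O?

Heavy atoms from the SMILES: 11 C, 1 N, 5 O, 1 S.
Implicit hydrogens by atom environment:
  6 × C (aromatic): no H
  4 × C: 3 H each → 12
  3 × O: 1 H each → 3
  2 × O: no H
  1 × C: no H
  1 × N (charge +1): no H
  1 × S: 1 H
  Total hydrogens = 16.
Net charge +1.
Molecular formula: C11H16NO5S+

C11H16NO5S+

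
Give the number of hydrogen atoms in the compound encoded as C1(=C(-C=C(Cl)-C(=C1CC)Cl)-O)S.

Hydrogens are implicit in SMILES; fill each atom to its normal valence:
  5 × C (aromatic): no H
  2 × Cl: no H
  1 × C: 3 H
  1 × C: 2 H
  1 × C (aromatic): 1 H
  1 × O: 1 H
  1 × S: 1 H
  Total hydrogens = 8.

8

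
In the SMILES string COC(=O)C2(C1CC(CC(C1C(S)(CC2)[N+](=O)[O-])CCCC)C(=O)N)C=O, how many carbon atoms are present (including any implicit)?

18

The symbol for carbon appears 18 times in the SMILES.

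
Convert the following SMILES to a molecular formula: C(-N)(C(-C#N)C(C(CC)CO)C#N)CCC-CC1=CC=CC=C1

Heavy atoms from the SMILES: 19 C, 3 N, 1 O.
Implicit hydrogens by atom environment:
  6 × C: 2 H each → 12
  5 × C (aromatic): 1 H each → 5
  4 × C: 1 H each → 4
  2 × C: no H
  2 × N: no H
  1 × C: 3 H
  1 × C (aromatic): no H
  1 × N: 2 H
  1 × O: 1 H
  Total hydrogens = 27.
Molecular formula: C19H27N3O

C19H27N3O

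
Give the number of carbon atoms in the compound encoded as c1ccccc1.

The symbol for carbon appears 6 times in the SMILES. Lowercase c denotes aromatic carbon and counts toward C.

6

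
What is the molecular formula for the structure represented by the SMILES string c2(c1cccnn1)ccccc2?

Heavy atoms from the SMILES: 10 C, 2 N.
Implicit hydrogens by atom environment:
  8 × C (aromatic): 1 H each → 8
  2 × C (aromatic): no H
  2 × N (aromatic): no H
  Total hydrogens = 8.
Molecular formula: C10H8N2

C10H8N2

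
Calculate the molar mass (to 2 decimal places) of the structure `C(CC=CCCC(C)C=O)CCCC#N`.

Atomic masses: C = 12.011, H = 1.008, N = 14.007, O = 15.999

207.32

Molecular formula: C13H21NO.
M = 13×12.011 + 21×1.008 + 1×14.007 + 1×15.999 = 207.32 g/mol.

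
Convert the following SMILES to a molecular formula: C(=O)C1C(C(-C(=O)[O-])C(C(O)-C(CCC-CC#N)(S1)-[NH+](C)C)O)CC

Heavy atoms from the SMILES: 17 C, 2 N, 5 O, 1 S.
Implicit hydrogens by atom environment:
  6 × C: 1 H each → 6
  5 × C: 2 H each → 10
  3 × C: 3 H each → 9
  3 × C: no H
  2 × O: 1 H each → 2
  2 × O: no H
  1 × N (charge +1): 1 H
  1 × N: no H
  1 × O (charge -1): no H
  1 × S: no H
  Total hydrogens = 28.
Molecular formula: C17H28N2O5S

C17H28N2O5S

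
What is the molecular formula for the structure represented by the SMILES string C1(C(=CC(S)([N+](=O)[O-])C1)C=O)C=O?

C7H7NO4S

Heavy atoms from the SMILES: 7 C, 1 N, 4 O, 1 S.
Implicit hydrogens by atom environment:
  4 × C: 1 H each → 4
  3 × O: no H
  2 × C: no H
  1 × C: 2 H
  1 × N (charge +1): no H
  1 × O (charge -1): no H
  1 × S: 1 H
  Total hydrogens = 7.
Molecular formula: C7H7NO4S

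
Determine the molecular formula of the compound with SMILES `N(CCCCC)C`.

C6H15N

Heavy atoms from the SMILES: 6 C, 1 N.
Implicit hydrogens by atom environment:
  4 × C: 2 H each → 8
  2 × C: 3 H each → 6
  1 × N: 1 H
  Total hydrogens = 15.
Molecular formula: C6H15N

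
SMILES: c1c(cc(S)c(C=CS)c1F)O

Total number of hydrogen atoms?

Hydrogens are implicit in SMILES; fill each atom to its normal valence:
  4 × C (aromatic): no H
  2 × C (aromatic): 1 H each → 2
  2 × C: 1 H each → 2
  2 × S: 1 H each → 2
  1 × F: no H
  1 × O: 1 H
  Total hydrogens = 7.

7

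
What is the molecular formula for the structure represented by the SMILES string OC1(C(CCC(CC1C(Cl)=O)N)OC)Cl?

C9H15Cl2NO3

Heavy atoms from the SMILES: 9 C, 2 Cl, 1 N, 3 O.
Implicit hydrogens by atom environment:
  3 × C: 2 H each → 6
  3 × C: 1 H each → 3
  2 × C: no H
  2 × Cl: no H
  2 × O: no H
  1 × C: 3 H
  1 × N: 2 H
  1 × O: 1 H
  Total hydrogens = 15.
Molecular formula: C9H15Cl2NO3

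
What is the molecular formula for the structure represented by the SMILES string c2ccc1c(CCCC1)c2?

C10H12

Heavy atoms from the SMILES: 10 C.
Implicit hydrogens by atom environment:
  4 × C: 2 H each → 8
  4 × C (aromatic): 1 H each → 4
  2 × C (aromatic): no H
  Total hydrogens = 12.
Molecular formula: C10H12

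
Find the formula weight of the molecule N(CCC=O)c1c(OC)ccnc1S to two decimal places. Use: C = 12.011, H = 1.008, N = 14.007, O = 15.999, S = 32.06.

212.27

Molecular formula: C9H12N2O2S.
M = 9×12.011 + 12×1.008 + 2×14.007 + 2×15.999 + 1×32.06 = 212.27 g/mol.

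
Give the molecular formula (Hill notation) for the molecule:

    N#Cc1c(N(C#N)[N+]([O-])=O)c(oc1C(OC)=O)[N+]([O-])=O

C8H3N5O7

Heavy atoms from the SMILES: 8 C, 5 N, 7 O.
Implicit hydrogens by atom environment:
  4 × C (aromatic): no H
  4 × O: no H
  3 × C: no H
  3 × N: no H
  2 × N (charge +1): no H
  2 × O (charge -1): no H
  1 × C: 3 H
  1 × O (aromatic): no H
  Total hydrogens = 3.
Molecular formula: C8H3N5O7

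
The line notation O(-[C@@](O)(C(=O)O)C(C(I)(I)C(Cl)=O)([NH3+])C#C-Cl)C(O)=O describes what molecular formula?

C8H6Cl2I2NO7+

Heavy atoms from the SMILES: 8 C, 2 Cl, 2 I, 1 N, 7 O.
Implicit hydrogens by atom environment:
  8 × C: no H
  4 × O: no H
  3 × O: 1 H each → 3
  2 × Cl: no H
  2 × I: no H
  1 × N (charge +1): 3 H
  Total hydrogens = 6.
Net charge +1.
Molecular formula: C8H6Cl2I2NO7+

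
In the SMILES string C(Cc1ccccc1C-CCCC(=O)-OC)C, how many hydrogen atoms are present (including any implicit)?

Hydrogens are implicit in SMILES; fill each atom to its normal valence:
  6 × C: 2 H each → 12
  4 × C (aromatic): 1 H each → 4
  2 × C: 3 H each → 6
  2 × C (aromatic): no H
  2 × O: no H
  1 × C: no H
  Total hydrogens = 22.

22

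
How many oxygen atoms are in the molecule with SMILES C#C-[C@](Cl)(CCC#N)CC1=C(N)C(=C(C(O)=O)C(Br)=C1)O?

The symbol for oxygen appears 3 times in the SMILES.

3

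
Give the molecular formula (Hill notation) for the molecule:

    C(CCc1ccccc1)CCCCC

Heavy atoms from the SMILES: 14 C.
Implicit hydrogens by atom environment:
  7 × C: 2 H each → 14
  5 × C (aromatic): 1 H each → 5
  1 × C: 3 H
  1 × C (aromatic): no H
  Total hydrogens = 22.
Molecular formula: C14H22

C14H22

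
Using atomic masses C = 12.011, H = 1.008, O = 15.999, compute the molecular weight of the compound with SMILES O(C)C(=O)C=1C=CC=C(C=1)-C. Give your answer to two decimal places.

Molecular formula: C9H10O2.
M = 9×12.011 + 10×1.008 + 2×15.999 = 150.18 g/mol.

150.18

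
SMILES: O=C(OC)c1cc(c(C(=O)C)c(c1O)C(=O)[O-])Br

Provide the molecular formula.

Heavy atoms from the SMILES: 1 Br, 11 C, 6 O.
Implicit hydrogens by atom environment:
  5 × C (aromatic): no H
  4 × O: no H
  3 × C: no H
  2 × C: 3 H each → 6
  1 × Br: no H
  1 × C (aromatic): 1 H
  1 × O: 1 H
  1 × O (charge -1): no H
  Total hydrogens = 8.
Net charge -1.
Molecular formula: C11H8BrO6-

C11H8BrO6-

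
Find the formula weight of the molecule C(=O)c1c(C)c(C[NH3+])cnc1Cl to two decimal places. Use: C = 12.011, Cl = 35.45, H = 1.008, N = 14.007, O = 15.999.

185.63

Molecular formula: C8H10ClN2O+.
M = 8×12.011 + 1×35.45 + 10×1.008 + 2×14.007 + 1×15.999 = 185.63 g/mol.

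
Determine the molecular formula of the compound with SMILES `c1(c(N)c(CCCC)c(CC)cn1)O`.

Heavy atoms from the SMILES: 11 C, 2 N, 1 O.
Implicit hydrogens by atom environment:
  4 × C: 2 H each → 8
  4 × C (aromatic): no H
  2 × C: 3 H each → 6
  1 × C (aromatic): 1 H
  1 × N: 2 H
  1 × N (aromatic): no H
  1 × O: 1 H
  Total hydrogens = 18.
Molecular formula: C11H18N2O

C11H18N2O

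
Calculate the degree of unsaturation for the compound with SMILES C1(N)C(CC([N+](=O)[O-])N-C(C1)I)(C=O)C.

3

Molecular formula from the SMILES: C8H14IN3O3.
DoU = (2C + 2 + N − H − X)/2 = (2·8 + 2 + 3 − 14 − 1)/2 = 6/2 = 3.
(Structurally: 1 ring(s) + 2 π bond(s) = 3.)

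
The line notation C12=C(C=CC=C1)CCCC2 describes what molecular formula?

Heavy atoms from the SMILES: 10 C.
Implicit hydrogens by atom environment:
  4 × C: 2 H each → 8
  4 × C (aromatic): 1 H each → 4
  2 × C (aromatic): no H
  Total hydrogens = 12.
Molecular formula: C10H12

C10H12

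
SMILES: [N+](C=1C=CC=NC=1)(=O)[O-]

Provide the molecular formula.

C5H4N2O2

Heavy atoms from the SMILES: 5 C, 2 N, 2 O.
Implicit hydrogens by atom environment:
  4 × C (aromatic): 1 H each → 4
  1 × C (aromatic): no H
  1 × N (aromatic): no H
  1 × N (charge +1): no H
  1 × O: no H
  1 × O (charge -1): no H
  Total hydrogens = 4.
Molecular formula: C5H4N2O2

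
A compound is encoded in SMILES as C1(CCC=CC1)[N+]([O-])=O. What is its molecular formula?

Heavy atoms from the SMILES: 6 C, 1 N, 2 O.
Implicit hydrogens by atom environment:
  3 × C: 2 H each → 6
  3 × C: 1 H each → 3
  1 × N (charge +1): no H
  1 × O: no H
  1 × O (charge -1): no H
  Total hydrogens = 9.
Molecular formula: C6H9NO2

C6H9NO2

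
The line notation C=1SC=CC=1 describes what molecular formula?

C4H4S

Heavy atoms from the SMILES: 4 C, 1 S.
Implicit hydrogens by atom environment:
  4 × C (aromatic): 1 H each → 4
  1 × S (aromatic): no H
  Total hydrogens = 4.
Molecular formula: C4H4S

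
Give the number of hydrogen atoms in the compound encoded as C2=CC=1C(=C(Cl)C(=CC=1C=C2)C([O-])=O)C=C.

Hydrogens are implicit in SMILES; fill each atom to its normal valence:
  5 × C (aromatic): 1 H each → 5
  5 × C (aromatic): no H
  1 × C: 2 H
  1 × C: 1 H
  1 × C: no H
  1 × Cl: no H
  1 × O: no H
  1 × O (charge -1): no H
  Total hydrogens = 8.

8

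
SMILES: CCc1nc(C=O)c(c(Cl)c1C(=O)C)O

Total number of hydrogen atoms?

10

Hydrogens are implicit in SMILES; fill each atom to its normal valence:
  5 × C (aromatic): no H
  2 × C: 3 H each → 6
  2 × O: no H
  1 × C: 2 H
  1 × C: 1 H
  1 × C: no H
  1 × Cl: no H
  1 × N (aromatic): no H
  1 × O: 1 H
  Total hydrogens = 10.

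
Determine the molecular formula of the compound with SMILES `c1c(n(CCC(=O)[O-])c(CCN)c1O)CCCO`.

Heavy atoms from the SMILES: 12 C, 2 N, 4 O.
Implicit hydrogens by atom environment:
  7 × C: 2 H each → 14
  3 × C (aromatic): no H
  2 × O: 1 H each → 2
  1 × C (aromatic): 1 H
  1 × C: no H
  1 × N: 2 H
  1 × N (aromatic): no H
  1 × O: no H
  1 × O (charge -1): no H
  Total hydrogens = 19.
Net charge -1.
Molecular formula: C12H19N2O4-

C12H19N2O4-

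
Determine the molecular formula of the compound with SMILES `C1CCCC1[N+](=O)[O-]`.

C5H9NO2

Heavy atoms from the SMILES: 5 C, 1 N, 2 O.
Implicit hydrogens by atom environment:
  4 × C: 2 H each → 8
  1 × C: 1 H
  1 × N (charge +1): no H
  1 × O: no H
  1 × O (charge -1): no H
  Total hydrogens = 9.
Molecular formula: C5H9NO2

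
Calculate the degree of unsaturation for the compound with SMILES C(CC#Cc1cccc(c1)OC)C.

6

Molecular formula from the SMILES: C12H14O.
DoU = (2C + 2 + N − H − X)/2 = (2·12 + 2 + 0 − 14 − 0)/2 = 12/2 = 6.
(Structurally: 1 ring(s) + 5 π bond(s) = 6.)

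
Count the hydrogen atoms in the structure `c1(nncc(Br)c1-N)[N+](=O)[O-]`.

3

Hydrogens are implicit in SMILES; fill each atom to its normal valence:
  3 × C (aromatic): no H
  2 × N (aromatic): no H
  1 × Br: no H
  1 × C (aromatic): 1 H
  1 × N: 2 H
  1 × N (charge +1): no H
  1 × O: no H
  1 × O (charge -1): no H
  Total hydrogens = 3.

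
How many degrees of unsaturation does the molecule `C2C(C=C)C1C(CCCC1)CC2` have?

Molecular formula from the SMILES: C12H20.
DoU = (2C + 2 + N − H − X)/2 = (2·12 + 2 + 0 − 20 − 0)/2 = 6/2 = 3.
(Structurally: 2 ring(s) + 1 π bond(s) = 3.)

3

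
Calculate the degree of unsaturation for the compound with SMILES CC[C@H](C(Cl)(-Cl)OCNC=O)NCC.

Molecular formula from the SMILES: C8H16Cl2N2O2.
DoU = (2C + 2 + N − H − X)/2 = (2·8 + 2 + 2 − 16 − 2)/2 = 2/2 = 1.
(Structurally: 0 ring(s) + 1 π bond(s) = 1.)

1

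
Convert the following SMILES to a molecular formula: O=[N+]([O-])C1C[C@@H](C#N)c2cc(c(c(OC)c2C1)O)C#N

Heavy atoms from the SMILES: 13 C, 3 N, 4 O.
Implicit hydrogens by atom environment:
  5 × C (aromatic): no H
  2 × C: 2 H each → 4
  2 × C: 1 H each → 2
  2 × C: no H
  2 × N: no H
  2 × O: no H
  1 × C: 3 H
  1 × C (aromatic): 1 H
  1 × N (charge +1): no H
  1 × O: 1 H
  1 × O (charge -1): no H
  Total hydrogens = 11.
Molecular formula: C13H11N3O4

C13H11N3O4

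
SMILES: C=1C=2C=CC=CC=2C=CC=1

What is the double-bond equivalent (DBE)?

7

Molecular formula from the SMILES: C10H8.
DoU = (2C + 2 + N − H − X)/2 = (2·10 + 2 + 0 − 8 − 0)/2 = 14/2 = 7.
(Structurally: 2 ring(s) + 5 π bond(s) = 7.)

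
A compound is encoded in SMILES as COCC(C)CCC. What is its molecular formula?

C7H16O

Heavy atoms from the SMILES: 7 C, 1 O.
Implicit hydrogens by atom environment:
  3 × C: 3 H each → 9
  3 × C: 2 H each → 6
  1 × C: 1 H
  1 × O: no H
  Total hydrogens = 16.
Molecular formula: C7H16O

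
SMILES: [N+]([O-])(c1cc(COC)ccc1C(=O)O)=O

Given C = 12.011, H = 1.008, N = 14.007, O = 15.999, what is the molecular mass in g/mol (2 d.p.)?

211.17

Molecular formula: C9H9NO5.
M = 9×12.011 + 9×1.008 + 1×14.007 + 5×15.999 = 211.17 g/mol.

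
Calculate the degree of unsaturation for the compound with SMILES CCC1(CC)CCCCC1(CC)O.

1

Molecular formula from the SMILES: C12H24O.
DoU = (2C + 2 + N − H − X)/2 = (2·12 + 2 + 0 − 24 − 0)/2 = 2/2 = 1.
(Structurally: 1 ring(s) + 0 π bond(s) = 1.)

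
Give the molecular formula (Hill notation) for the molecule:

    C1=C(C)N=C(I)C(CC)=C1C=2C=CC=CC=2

Heavy atoms from the SMILES: 14 C, 1 I, 1 N.
Implicit hydrogens by atom environment:
  6 × C (aromatic): 1 H each → 6
  5 × C (aromatic): no H
  2 × C: 3 H each → 6
  1 × C: 2 H
  1 × I: no H
  1 × N (aromatic): no H
  Total hydrogens = 14.
Molecular formula: C14H14IN

C14H14IN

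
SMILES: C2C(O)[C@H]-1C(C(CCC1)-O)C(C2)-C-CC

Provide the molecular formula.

Heavy atoms from the SMILES: 13 C, 2 O.
Implicit hydrogens by atom environment:
  7 × C: 2 H each → 14
  5 × C: 1 H each → 5
  2 × O: 1 H each → 2
  1 × C: 3 H
  Total hydrogens = 24.
Molecular formula: C13H24O2

C13H24O2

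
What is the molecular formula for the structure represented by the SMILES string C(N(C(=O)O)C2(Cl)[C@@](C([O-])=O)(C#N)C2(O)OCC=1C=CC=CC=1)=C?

Heavy atoms from the SMILES: 15 C, 1 Cl, 2 N, 6 O.
Implicit hydrogens by atom environment:
  6 × C: no H
  5 × C (aromatic): 1 H each → 5
  3 × O: no H
  2 × C: 2 H each → 4
  2 × N: no H
  2 × O: 1 H each → 2
  1 × C: 1 H
  1 × C (aromatic): no H
  1 × Cl: no H
  1 × O (charge -1): no H
  Total hydrogens = 12.
Net charge -1.
Molecular formula: C15H12ClN2O6-

C15H12ClN2O6-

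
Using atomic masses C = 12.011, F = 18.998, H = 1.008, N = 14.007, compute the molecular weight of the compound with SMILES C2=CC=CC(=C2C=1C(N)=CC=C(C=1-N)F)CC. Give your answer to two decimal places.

230.29

Molecular formula: C14H15FN2.
M = 14×12.011 + 1×18.998 + 15×1.008 + 2×14.007 = 230.29 g/mol.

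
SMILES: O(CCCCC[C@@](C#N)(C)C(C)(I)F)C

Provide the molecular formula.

C11H19FINO

Heavy atoms from the SMILES: 11 C, 1 F, 1 I, 1 N, 1 O.
Implicit hydrogens by atom environment:
  5 × C: 2 H each → 10
  3 × C: 3 H each → 9
  3 × C: no H
  1 × F: no H
  1 × I: no H
  1 × N: no H
  1 × O: no H
  Total hydrogens = 19.
Molecular formula: C11H19FINO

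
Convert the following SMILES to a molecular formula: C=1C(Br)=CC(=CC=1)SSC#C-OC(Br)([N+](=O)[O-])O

C9H5Br2NO4S2

Heavy atoms from the SMILES: 2 Br, 9 C, 1 N, 4 O, 2 S.
Implicit hydrogens by atom environment:
  4 × C (aromatic): 1 H each → 4
  3 × C: no H
  2 × Br: no H
  2 × C (aromatic): no H
  2 × O: no H
  2 × S: no H
  1 × N (charge +1): no H
  1 × O: 1 H
  1 × O (charge -1): no H
  Total hydrogens = 5.
Molecular formula: C9H5Br2NO4S2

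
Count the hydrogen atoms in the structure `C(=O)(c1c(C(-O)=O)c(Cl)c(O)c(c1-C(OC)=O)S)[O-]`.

6

Hydrogens are implicit in SMILES; fill each atom to its normal valence:
  6 × C (aromatic): no H
  4 × O: no H
  3 × C: no H
  2 × O: 1 H each → 2
  1 × C: 3 H
  1 × Cl: no H
  1 × O (charge -1): no H
  1 × S: 1 H
  Total hydrogens = 6.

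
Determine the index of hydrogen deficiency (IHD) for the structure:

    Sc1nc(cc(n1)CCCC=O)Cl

Molecular formula from the SMILES: C8H9ClN2OS.
DoU = (2C + 2 + N − H − X)/2 = (2·8 + 2 + 2 − 9 − 1)/2 = 10/2 = 5.
(Structurally: 1 ring(s) + 4 π bond(s) = 5.)

5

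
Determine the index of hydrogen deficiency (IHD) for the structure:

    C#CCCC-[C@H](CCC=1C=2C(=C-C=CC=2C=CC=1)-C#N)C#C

13

Molecular formula from the SMILES: C21H19N.
DoU = (2C + 2 + N − H − X)/2 = (2·21 + 2 + 1 − 19 − 0)/2 = 26/2 = 13.
(Structurally: 2 ring(s) + 11 π bond(s) = 13.)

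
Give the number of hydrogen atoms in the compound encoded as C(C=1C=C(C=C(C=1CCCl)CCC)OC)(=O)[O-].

16

Hydrogens are implicit in SMILES; fill each atom to its normal valence:
  4 × C: 2 H each → 8
  4 × C (aromatic): no H
  2 × C: 3 H each → 6
  2 × C (aromatic): 1 H each → 2
  2 × O: no H
  1 × C: no H
  1 × Cl: no H
  1 × O (charge -1): no H
  Total hydrogens = 16.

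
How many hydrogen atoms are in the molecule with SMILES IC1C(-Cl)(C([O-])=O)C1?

Hydrogens are implicit in SMILES; fill each atom to its normal valence:
  2 × C: no H
  1 × C: 2 H
  1 × C: 1 H
  1 × Cl: no H
  1 × I: no H
  1 × O: no H
  1 × O (charge -1): no H
  Total hydrogens = 3.

3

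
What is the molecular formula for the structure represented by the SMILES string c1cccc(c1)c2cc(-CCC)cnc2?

Heavy atoms from the SMILES: 14 C, 1 N.
Implicit hydrogens by atom environment:
  8 × C (aromatic): 1 H each → 8
  3 × C (aromatic): no H
  2 × C: 2 H each → 4
  1 × C: 3 H
  1 × N (aromatic): no H
  Total hydrogens = 15.
Molecular formula: C14H15N

C14H15N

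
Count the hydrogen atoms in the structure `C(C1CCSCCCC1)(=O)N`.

Hydrogens are implicit in SMILES; fill each atom to its normal valence:
  6 × C: 2 H each → 12
  1 × C: 1 H
  1 × C: no H
  1 × N: 2 H
  1 × O: no H
  1 × S: no H
  Total hydrogens = 15.

15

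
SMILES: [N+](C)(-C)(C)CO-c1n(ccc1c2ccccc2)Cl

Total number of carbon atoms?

The symbol for carbon appears 14 times in the SMILES. Lowercase c denotes aromatic carbon and counts toward C.

14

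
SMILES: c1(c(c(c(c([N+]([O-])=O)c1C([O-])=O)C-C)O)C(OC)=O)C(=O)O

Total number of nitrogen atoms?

The symbol for nitrogen appears 1 time in the SMILES.

1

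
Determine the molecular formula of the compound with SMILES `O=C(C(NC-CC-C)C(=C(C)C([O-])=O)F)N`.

Heavy atoms from the SMILES: 10 C, 1 F, 2 N, 3 O.
Implicit hydrogens by atom environment:
  4 × C: no H
  3 × C: 2 H each → 6
  2 × C: 3 H each → 6
  2 × O: no H
  1 × C: 1 H
  1 × F: no H
  1 × N: 2 H
  1 × N: 1 H
  1 × O (charge -1): no H
  Total hydrogens = 16.
Net charge -1.
Molecular formula: C10H16FN2O3-

C10H16FN2O3-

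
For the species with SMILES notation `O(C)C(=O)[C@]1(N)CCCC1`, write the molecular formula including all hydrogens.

C7H13NO2

Heavy atoms from the SMILES: 7 C, 1 N, 2 O.
Implicit hydrogens by atom environment:
  4 × C: 2 H each → 8
  2 × C: no H
  2 × O: no H
  1 × C: 3 H
  1 × N: 2 H
  Total hydrogens = 13.
Molecular formula: C7H13NO2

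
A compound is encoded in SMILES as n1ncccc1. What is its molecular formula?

Heavy atoms from the SMILES: 4 C, 2 N.
Implicit hydrogens by atom environment:
  4 × C (aromatic): 1 H each → 4
  2 × N (aromatic): no H
  Total hydrogens = 4.
Molecular formula: C4H4N2

C4H4N2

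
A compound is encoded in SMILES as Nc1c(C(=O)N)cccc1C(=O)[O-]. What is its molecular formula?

C8H7N2O3-

Heavy atoms from the SMILES: 8 C, 2 N, 3 O.
Implicit hydrogens by atom environment:
  3 × C (aromatic): 1 H each → 3
  3 × C (aromatic): no H
  2 × C: no H
  2 × N: 2 H each → 4
  2 × O: no H
  1 × O (charge -1): no H
  Total hydrogens = 7.
Net charge -1.
Molecular formula: C8H7N2O3-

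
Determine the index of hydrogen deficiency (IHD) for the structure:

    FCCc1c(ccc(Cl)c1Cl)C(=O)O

5

Molecular formula from the SMILES: C9H7Cl2FO2.
DoU = (2C + 2 + N − H − X)/2 = (2·9 + 2 + 0 − 7 − 3)/2 = 10/2 = 5.
(Structurally: 1 ring(s) + 4 π bond(s) = 5.)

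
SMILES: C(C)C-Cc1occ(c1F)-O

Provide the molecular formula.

C8H11FO2

Heavy atoms from the SMILES: 8 C, 1 F, 2 O.
Implicit hydrogens by atom environment:
  3 × C: 2 H each → 6
  3 × C (aromatic): no H
  1 × C: 3 H
  1 × C (aromatic): 1 H
  1 × F: no H
  1 × O: 1 H
  1 × O (aromatic): no H
  Total hydrogens = 11.
Molecular formula: C8H11FO2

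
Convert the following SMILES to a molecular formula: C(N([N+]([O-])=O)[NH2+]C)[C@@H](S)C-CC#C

Heavy atoms from the SMILES: 7 C, 3 N, 2 O, 1 S.
Implicit hydrogens by atom environment:
  3 × C: 2 H each → 6
  2 × C: 1 H each → 2
  1 × C: 3 H
  1 × C: no H
  1 × N (charge +1): 2 H
  1 × N: no H
  1 × N (charge +1): no H
  1 × O: no H
  1 × O (charge -1): no H
  1 × S: 1 H
  Total hydrogens = 14.
Net charge +1.
Molecular formula: C7H14N3O2S+

C7H14N3O2S+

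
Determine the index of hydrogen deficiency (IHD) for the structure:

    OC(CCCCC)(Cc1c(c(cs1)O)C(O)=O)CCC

Molecular formula from the SMILES: C15H24O4S.
DoU = (2C + 2 + N − H − X)/2 = (2·15 + 2 + 0 − 24 − 0)/2 = 8/2 = 4.
(Structurally: 1 ring(s) + 3 π bond(s) = 4.)

4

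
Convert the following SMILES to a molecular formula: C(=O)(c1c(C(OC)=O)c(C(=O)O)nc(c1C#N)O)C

C11H8N2O6

Heavy atoms from the SMILES: 11 C, 2 N, 6 O.
Implicit hydrogens by atom environment:
  5 × C (aromatic): no H
  4 × C: no H
  4 × O: no H
  2 × C: 3 H each → 6
  2 × O: 1 H each → 2
  1 × N (aromatic): no H
  1 × N: no H
  Total hydrogens = 8.
Molecular formula: C11H8N2O6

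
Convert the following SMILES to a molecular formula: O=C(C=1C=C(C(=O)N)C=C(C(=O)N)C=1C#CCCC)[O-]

Heavy atoms from the SMILES: 14 C, 2 N, 4 O.
Implicit hydrogens by atom environment:
  5 × C: no H
  4 × C (aromatic): no H
  3 × O: no H
  2 × C: 2 H each → 4
  2 × C (aromatic): 1 H each → 2
  2 × N: 2 H each → 4
  1 × C: 3 H
  1 × O (charge -1): no H
  Total hydrogens = 13.
Net charge -1.
Molecular formula: C14H13N2O4-

C14H13N2O4-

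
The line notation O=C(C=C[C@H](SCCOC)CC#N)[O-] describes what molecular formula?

C9H12NO3S-

Heavy atoms from the SMILES: 9 C, 1 N, 3 O, 1 S.
Implicit hydrogens by atom environment:
  3 × C: 2 H each → 6
  3 × C: 1 H each → 3
  2 × C: no H
  2 × O: no H
  1 × C: 3 H
  1 × N: no H
  1 × O (charge -1): no H
  1 × S: no H
  Total hydrogens = 12.
Net charge -1.
Molecular formula: C9H12NO3S-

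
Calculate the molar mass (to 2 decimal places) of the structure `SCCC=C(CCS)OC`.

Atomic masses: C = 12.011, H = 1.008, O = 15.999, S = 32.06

Molecular formula: C7H14OS2.
M = 7×12.011 + 14×1.008 + 1×15.999 + 2×32.06 = 178.31 g/mol.

178.31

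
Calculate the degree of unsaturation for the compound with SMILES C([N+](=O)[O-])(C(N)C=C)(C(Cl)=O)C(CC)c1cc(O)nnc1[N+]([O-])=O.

Molecular formula from the SMILES: C12H14ClN5O6.
DoU = (2C + 2 + N − H − X)/2 = (2·12 + 2 + 5 − 14 − 1)/2 = 16/2 = 8.
(Structurally: 1 ring(s) + 7 π bond(s) = 8.)

8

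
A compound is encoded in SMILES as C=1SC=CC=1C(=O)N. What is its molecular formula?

C5H5NOS

Heavy atoms from the SMILES: 5 C, 1 N, 1 O, 1 S.
Implicit hydrogens by atom environment:
  3 × C (aromatic): 1 H each → 3
  1 × C (aromatic): no H
  1 × C: no H
  1 × N: 2 H
  1 × O: no H
  1 × S (aromatic): no H
  Total hydrogens = 5.
Molecular formula: C5H5NOS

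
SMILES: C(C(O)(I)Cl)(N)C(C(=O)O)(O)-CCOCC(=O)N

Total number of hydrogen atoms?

14

Hydrogens are implicit in SMILES; fill each atom to its normal valence:
  4 × C: no H
  3 × C: 2 H each → 6
  3 × O: 1 H each → 3
  3 × O: no H
  2 × N: 2 H each → 4
  1 × C: 1 H
  1 × Cl: no H
  1 × I: no H
  Total hydrogens = 14.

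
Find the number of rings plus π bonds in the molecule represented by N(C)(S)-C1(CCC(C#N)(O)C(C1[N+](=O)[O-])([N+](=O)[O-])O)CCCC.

5

Molecular formula from the SMILES: C12H20N4O6S.
DoU = (2C + 2 + N − H − X)/2 = (2·12 + 2 + 4 − 20 − 0)/2 = 10/2 = 5.
(Structurally: 1 ring(s) + 4 π bond(s) = 5.)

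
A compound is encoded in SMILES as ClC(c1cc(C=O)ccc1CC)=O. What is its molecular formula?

Heavy atoms from the SMILES: 10 C, 1 Cl, 2 O.
Implicit hydrogens by atom environment:
  3 × C (aromatic): 1 H each → 3
  3 × C (aromatic): no H
  2 × O: no H
  1 × C: 3 H
  1 × C: 2 H
  1 × C: 1 H
  1 × C: no H
  1 × Cl: no H
  Total hydrogens = 9.
Molecular formula: C10H9ClO2

C10H9ClO2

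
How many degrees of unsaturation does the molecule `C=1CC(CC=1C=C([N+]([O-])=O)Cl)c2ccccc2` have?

Molecular formula from the SMILES: C13H12ClNO2.
DoU = (2C + 2 + N − H − X)/2 = (2·13 + 2 + 1 − 12 − 1)/2 = 16/2 = 8.
(Structurally: 2 ring(s) + 6 π bond(s) = 8.)

8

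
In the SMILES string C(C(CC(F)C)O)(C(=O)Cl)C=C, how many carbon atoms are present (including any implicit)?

8

The symbol for carbon appears 8 times in the SMILES. (Cl is a single chlorine, not C + l.)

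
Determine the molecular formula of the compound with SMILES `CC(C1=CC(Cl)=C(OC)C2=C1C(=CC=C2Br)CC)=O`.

Heavy atoms from the SMILES: 1 Br, 15 C, 1 Cl, 2 O.
Implicit hydrogens by atom environment:
  7 × C (aromatic): no H
  3 × C: 3 H each → 9
  3 × C (aromatic): 1 H each → 3
  2 × O: no H
  1 × Br: no H
  1 × C: 2 H
  1 × C: no H
  1 × Cl: no H
  Total hydrogens = 14.
Molecular formula: C15H14BrClO2

C15H14BrClO2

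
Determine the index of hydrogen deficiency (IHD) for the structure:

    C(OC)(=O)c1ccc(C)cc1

5

Molecular formula from the SMILES: C9H10O2.
DoU = (2C + 2 + N − H − X)/2 = (2·9 + 2 + 0 − 10 − 0)/2 = 10/2 = 5.
(Structurally: 1 ring(s) + 4 π bond(s) = 5.)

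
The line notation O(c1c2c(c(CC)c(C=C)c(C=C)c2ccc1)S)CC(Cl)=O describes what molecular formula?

Heavy atoms from the SMILES: 18 C, 1 Cl, 2 O, 1 S.
Implicit hydrogens by atom environment:
  7 × C (aromatic): no H
  4 × C: 2 H each → 8
  3 × C (aromatic): 1 H each → 3
  2 × C: 1 H each → 2
  2 × O: no H
  1 × C: 3 H
  1 × C: no H
  1 × Cl: no H
  1 × S: 1 H
  Total hydrogens = 17.
Molecular formula: C18H17ClO2S

C18H17ClO2S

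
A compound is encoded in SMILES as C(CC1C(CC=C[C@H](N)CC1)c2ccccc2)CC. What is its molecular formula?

Heavy atoms from the SMILES: 18 C, 1 N.
Implicit hydrogens by atom environment:
  6 × C: 2 H each → 12
  5 × C: 1 H each → 5
  5 × C (aromatic): 1 H each → 5
  1 × C: 3 H
  1 × C (aromatic): no H
  1 × N: 2 H
  Total hydrogens = 27.
Molecular formula: C18H27N

C18H27N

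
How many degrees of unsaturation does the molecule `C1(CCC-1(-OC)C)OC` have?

1

Molecular formula from the SMILES: C7H14O2.
DoU = (2C + 2 + N − H − X)/2 = (2·7 + 2 + 0 − 14 − 0)/2 = 2/2 = 1.
(Structurally: 1 ring(s) + 0 π bond(s) = 1.)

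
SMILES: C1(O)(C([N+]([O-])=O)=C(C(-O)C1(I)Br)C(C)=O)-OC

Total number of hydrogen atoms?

Hydrogens are implicit in SMILES; fill each atom to its normal valence:
  5 × C: no H
  3 × O: no H
  2 × C: 3 H each → 6
  2 × O: 1 H each → 2
  1 × Br: no H
  1 × C: 1 H
  1 × I: no H
  1 × N (charge +1): no H
  1 × O (charge -1): no H
  Total hydrogens = 9.

9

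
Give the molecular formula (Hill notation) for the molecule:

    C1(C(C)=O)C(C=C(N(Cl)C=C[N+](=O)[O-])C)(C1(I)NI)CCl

C11H13Cl2I2N3O3

Heavy atoms from the SMILES: 11 C, 2 Cl, 2 I, 3 N, 3 O.
Implicit hydrogens by atom environment:
  4 × C: 1 H each → 4
  4 × C: no H
  2 × C: 3 H each → 6
  2 × Cl: no H
  2 × I: no H
  2 × O: no H
  1 × C: 2 H
  1 × N: 1 H
  1 × N: no H
  1 × N (charge +1): no H
  1 × O (charge -1): no H
  Total hydrogens = 13.
Molecular formula: C11H13Cl2I2N3O3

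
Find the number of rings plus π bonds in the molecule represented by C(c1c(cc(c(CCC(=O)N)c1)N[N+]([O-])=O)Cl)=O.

Molecular formula from the SMILES: C10H10ClN3O4.
DoU = (2C + 2 + N − H − X)/2 = (2·10 + 2 + 3 − 10 − 1)/2 = 14/2 = 7.
(Structurally: 1 ring(s) + 6 π bond(s) = 7.)

7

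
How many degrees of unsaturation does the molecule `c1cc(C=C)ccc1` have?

5

Molecular formula from the SMILES: C8H8.
DoU = (2C + 2 + N − H − X)/2 = (2·8 + 2 + 0 − 8 − 0)/2 = 10/2 = 5.
(Structurally: 1 ring(s) + 4 π bond(s) = 5.)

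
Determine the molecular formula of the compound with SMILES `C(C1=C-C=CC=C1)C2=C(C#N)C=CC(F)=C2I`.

C14H9FIN

Heavy atoms from the SMILES: 14 C, 1 F, 1 I, 1 N.
Implicit hydrogens by atom environment:
  7 × C (aromatic): 1 H each → 7
  5 × C (aromatic): no H
  1 × C: 2 H
  1 × C: no H
  1 × F: no H
  1 × I: no H
  1 × N: no H
  Total hydrogens = 9.
Molecular formula: C14H9FIN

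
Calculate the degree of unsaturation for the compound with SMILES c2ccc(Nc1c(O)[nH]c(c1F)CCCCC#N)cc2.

Molecular formula from the SMILES: C15H16FN3O.
DoU = (2C + 2 + N − H − X)/2 = (2·15 + 2 + 3 − 16 − 1)/2 = 18/2 = 9.
(Structurally: 2 ring(s) + 7 π bond(s) = 9.)

9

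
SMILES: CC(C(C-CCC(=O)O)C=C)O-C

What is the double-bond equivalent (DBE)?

Molecular formula from the SMILES: C10H18O3.
DoU = (2C + 2 + N − H − X)/2 = (2·10 + 2 + 0 − 18 − 0)/2 = 4/2 = 2.
(Structurally: 0 ring(s) + 2 π bond(s) = 2.)

2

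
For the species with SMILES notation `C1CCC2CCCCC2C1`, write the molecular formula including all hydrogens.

C10H18

Heavy atoms from the SMILES: 10 C.
Implicit hydrogens by atom environment:
  8 × C: 2 H each → 16
  2 × C: 1 H each → 2
  Total hydrogens = 18.
Molecular formula: C10H18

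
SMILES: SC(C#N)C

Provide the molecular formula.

C3H5NS

Heavy atoms from the SMILES: 3 C, 1 N, 1 S.
Implicit hydrogens by atom environment:
  1 × C: 3 H
  1 × C: 1 H
  1 × C: no H
  1 × N: no H
  1 × S: 1 H
  Total hydrogens = 5.
Molecular formula: C3H5NS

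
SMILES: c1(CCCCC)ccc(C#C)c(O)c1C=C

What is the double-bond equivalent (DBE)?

7

Molecular formula from the SMILES: C15H18O.
DoU = (2C + 2 + N − H − X)/2 = (2·15 + 2 + 0 − 18 − 0)/2 = 14/2 = 7.
(Structurally: 1 ring(s) + 6 π bond(s) = 7.)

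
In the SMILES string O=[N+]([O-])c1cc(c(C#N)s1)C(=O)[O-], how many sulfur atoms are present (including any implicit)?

The symbol for sulfur appears 1 time in the SMILES.

1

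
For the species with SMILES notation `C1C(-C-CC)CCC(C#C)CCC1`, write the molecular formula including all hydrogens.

C13H22

Heavy atoms from the SMILES: 13 C.
Implicit hydrogens by atom environment:
  8 × C: 2 H each → 16
  3 × C: 1 H each → 3
  1 × C: 3 H
  1 × C: no H
  Total hydrogens = 22.
Molecular formula: C13H22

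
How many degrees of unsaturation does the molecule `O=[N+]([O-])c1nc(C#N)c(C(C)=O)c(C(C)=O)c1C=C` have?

10

Molecular formula from the SMILES: C12H9N3O4.
DoU = (2C + 2 + N − H − X)/2 = (2·12 + 2 + 3 − 9 − 0)/2 = 20/2 = 10.
(Structurally: 1 ring(s) + 9 π bond(s) = 10.)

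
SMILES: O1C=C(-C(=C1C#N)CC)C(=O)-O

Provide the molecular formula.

C8H7NO3

Heavy atoms from the SMILES: 8 C, 1 N, 3 O.
Implicit hydrogens by atom environment:
  3 × C (aromatic): no H
  2 × C: no H
  1 × C: 3 H
  1 × C: 2 H
  1 × C (aromatic): 1 H
  1 × N: no H
  1 × O: 1 H
  1 × O (aromatic): no H
  1 × O: no H
  Total hydrogens = 7.
Molecular formula: C8H7NO3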